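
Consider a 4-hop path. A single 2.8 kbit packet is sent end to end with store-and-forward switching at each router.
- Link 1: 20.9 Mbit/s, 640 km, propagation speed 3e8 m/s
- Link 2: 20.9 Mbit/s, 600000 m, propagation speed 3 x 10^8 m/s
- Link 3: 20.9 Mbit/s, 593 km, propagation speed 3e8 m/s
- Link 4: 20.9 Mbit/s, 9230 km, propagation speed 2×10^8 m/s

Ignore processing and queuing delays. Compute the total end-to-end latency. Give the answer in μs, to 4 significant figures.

L = 2800 bits.
Transmission delay per hop = L/R = 2800/20900000 = 133.971 μs; 4 hops → 535.885 μs.
Propagation delays (d/s per hop): 2133.33, 2000, 1976.67, 46150 μs; sum = 52260 μs.
End-to-end = 52800 μs.

52800 μs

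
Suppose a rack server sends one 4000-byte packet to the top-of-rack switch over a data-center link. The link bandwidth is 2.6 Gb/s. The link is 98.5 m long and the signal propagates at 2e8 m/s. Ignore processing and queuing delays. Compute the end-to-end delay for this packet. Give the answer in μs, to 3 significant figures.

12.8 μs

L = 4000 × 8 = 32000 bits.
Transmission delay = L/R = 32000 / 2600000000 = 12.3077 μs.
Propagation delay = d/s = 98.5 m / 200000000 m/s = 0.4925 μs.
Total = 12.8 μs.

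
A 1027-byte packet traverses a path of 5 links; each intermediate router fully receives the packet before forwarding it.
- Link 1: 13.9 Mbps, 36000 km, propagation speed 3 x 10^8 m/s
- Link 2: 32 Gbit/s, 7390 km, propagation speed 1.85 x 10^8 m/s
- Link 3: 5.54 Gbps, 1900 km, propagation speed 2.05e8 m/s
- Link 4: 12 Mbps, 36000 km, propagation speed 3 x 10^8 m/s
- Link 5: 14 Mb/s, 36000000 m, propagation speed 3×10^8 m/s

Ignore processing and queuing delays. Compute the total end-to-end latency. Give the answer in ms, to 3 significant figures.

L = 1027 × 8 = 8216 bits.
Transmission delays (L/R per hop): 0.591079, 0.00025675, 0.00148303, 0.684667, 0.586857 ms; sum = 1.86434 ms.
Propagation delays (d/s per hop): 120, 39.9459, 9.26829, 120, 120 ms; sum = 409.214 ms.
End-to-end = 411 ms.

411 ms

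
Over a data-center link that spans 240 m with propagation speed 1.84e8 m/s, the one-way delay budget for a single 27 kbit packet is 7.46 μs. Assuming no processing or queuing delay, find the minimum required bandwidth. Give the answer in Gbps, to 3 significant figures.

Propagation delay = 240 / 184000000 = 1.30435 μs.
Transmission budget = 7.46 − 1.30435 = 6.15565 μs.
R ≥ L / t_tx = 27000 bits / 6.15565e-06 s = 4.39 Gbps.

4.39 Gbps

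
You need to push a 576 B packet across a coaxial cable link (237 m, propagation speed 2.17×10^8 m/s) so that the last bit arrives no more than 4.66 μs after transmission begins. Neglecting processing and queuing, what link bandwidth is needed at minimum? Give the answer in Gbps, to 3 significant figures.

1.29 Gbps

L = 4608 bits.
Propagation delay = 237 / 217000000 = 1.09217 μs.
Transmission budget = 4.66 − 1.09217 = 3.56783 μs.
R ≥ L / t_tx = 4608 bits / 3.56783e-06 s = 1.29 Gbps.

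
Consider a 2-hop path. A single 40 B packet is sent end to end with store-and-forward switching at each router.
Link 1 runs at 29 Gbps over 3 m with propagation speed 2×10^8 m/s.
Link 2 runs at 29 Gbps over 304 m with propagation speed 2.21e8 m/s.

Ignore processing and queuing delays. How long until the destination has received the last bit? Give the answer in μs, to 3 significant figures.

1.41 μs

L = 40 × 8 = 320 bits.
Transmission delay per hop = L/R = 320/29000000000 = 0.0110345 μs; 2 hops → 0.022069 μs.
Propagation delays (d/s per hop): 0.015, 1.37557 μs; sum = 1.39057 μs.
End-to-end = 1.41 μs.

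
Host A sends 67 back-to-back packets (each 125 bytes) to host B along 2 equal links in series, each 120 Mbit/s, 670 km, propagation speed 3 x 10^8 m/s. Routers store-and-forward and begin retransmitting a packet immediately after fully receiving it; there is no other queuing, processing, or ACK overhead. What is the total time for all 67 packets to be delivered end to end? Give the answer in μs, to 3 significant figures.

5030 μs

Per-hop transmission t_tx = L/R = 1000/120000000 = 8.33333 μs.
Per-hop propagation t_prop = 670000/300000000 = 2233.33 μs.
Pipeline fill: first packet needs 2·t_tx to clear all hops; remaining 66 packets each add one t_tx.
Total = (2+67-1)·t_tx + 2·t_prop = 68·8.33333 + 2·2233.33 = 5030 μs.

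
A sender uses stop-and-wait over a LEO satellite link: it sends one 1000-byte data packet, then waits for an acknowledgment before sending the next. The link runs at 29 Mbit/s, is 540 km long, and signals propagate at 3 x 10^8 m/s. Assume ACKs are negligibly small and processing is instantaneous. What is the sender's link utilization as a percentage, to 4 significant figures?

7.117 %

t_tx = L/R = 8000/29000000 = 0.000275862 s.
t_prop = 540000/300000000 = 0.0018 s; RTT = 0.0036 s.
Cycle = t_tx + RTT = 0.00387586 s.
Utilization = t_tx / cycle = 0.000275862/0.00387586 = 7.117 %.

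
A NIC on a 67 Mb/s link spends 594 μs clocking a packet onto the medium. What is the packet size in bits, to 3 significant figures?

L = R × t_tx = 67000000 b/s × 0.000594 s = 39798 bits.

39800 bits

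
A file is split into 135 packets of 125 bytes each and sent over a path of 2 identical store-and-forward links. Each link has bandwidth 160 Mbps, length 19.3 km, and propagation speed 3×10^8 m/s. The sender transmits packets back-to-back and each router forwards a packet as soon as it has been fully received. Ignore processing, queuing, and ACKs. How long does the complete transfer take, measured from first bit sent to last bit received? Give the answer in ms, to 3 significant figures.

Per-hop transmission t_tx = L/R = 1000/160000000 = 0.00625 ms.
Per-hop propagation t_prop = 19300/300000000 = 0.0643333 ms.
Pipeline fill: first packet needs 2·t_tx to clear all hops; remaining 134 packets each add one t_tx.
Total = (2+135-1)·t_tx + 2·t_prop = 136·0.00625 + 2·0.0643333 = 0.979 ms.

0.979 ms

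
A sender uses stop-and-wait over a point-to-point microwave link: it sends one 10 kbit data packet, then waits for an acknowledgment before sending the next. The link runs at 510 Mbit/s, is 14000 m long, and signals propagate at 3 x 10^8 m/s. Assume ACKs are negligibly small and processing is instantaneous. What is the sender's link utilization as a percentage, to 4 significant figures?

17.36 %

t_tx = L/R = 10000/510000000 = 1.96078e-05 s.
t_prop = 14000/300000000 = 4.66667e-05 s; RTT = 9.33333e-05 s.
Cycle = t_tx + RTT = 0.000112941 s.
Utilization = t_tx / cycle = 1.96078e-05/0.000112941 = 17.36 %.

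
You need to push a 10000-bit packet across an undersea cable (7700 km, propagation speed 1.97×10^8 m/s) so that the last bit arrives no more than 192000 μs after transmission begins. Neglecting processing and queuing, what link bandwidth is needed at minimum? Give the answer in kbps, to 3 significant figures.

65.4 kbps

Propagation delay = 7700000 / 197000000 = 39086.3 μs.
Transmission budget = 192000 − 39086.3 = 152914 μs.
R ≥ L / t_tx = 10000 bits / 0.152914 s = 65.4 kbps.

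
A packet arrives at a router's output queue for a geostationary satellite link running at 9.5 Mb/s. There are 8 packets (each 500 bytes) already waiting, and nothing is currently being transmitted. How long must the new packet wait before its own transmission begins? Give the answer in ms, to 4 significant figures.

Each queued packet: L/R = 4000/9500000 = 0.421053 ms.
8 queued → 3.36842 ms.
Queuing delay = 3.368 ms.

3.368 ms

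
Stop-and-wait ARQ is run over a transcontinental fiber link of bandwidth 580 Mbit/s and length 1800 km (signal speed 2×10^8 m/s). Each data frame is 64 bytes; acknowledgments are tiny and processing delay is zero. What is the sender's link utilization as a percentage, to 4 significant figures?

0.004904 %

t_tx = L/R = 512/580000000 = 8.82759e-07 s.
t_prop = 1800000/200000000 = 0.009 s; RTT = 0.018 s.
Cycle = t_tx + RTT = 0.0180009 s.
Utilization = t_tx / cycle = 8.82759e-07/0.0180009 = 0.004904 %.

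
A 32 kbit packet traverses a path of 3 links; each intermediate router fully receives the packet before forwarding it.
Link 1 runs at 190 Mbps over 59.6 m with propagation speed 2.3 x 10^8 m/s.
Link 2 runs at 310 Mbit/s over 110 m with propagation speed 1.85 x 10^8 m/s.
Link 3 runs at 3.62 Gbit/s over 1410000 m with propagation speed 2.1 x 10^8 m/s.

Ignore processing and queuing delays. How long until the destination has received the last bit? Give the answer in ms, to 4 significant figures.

6.996 ms

L = 32000 bits.
Transmission delays (L/R per hop): 0.168421, 0.103226, 0.00883978 ms; sum = 0.280487 ms.
Propagation delays (d/s per hop): 0.00025913, 0.000594595, 6.71429 ms; sum = 6.71514 ms.
End-to-end = 6.996 ms.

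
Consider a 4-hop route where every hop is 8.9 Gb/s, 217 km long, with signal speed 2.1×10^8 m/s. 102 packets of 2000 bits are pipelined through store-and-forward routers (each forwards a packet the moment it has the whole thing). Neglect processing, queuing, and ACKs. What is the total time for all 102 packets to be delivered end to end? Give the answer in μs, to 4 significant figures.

4157 μs

Per-hop transmission t_tx = L/R = 2000/8900000000 = 0.224719 μs.
Per-hop propagation t_prop = 217000/210000000 = 1033.33 μs.
Pipeline fill: first packet needs 4·t_tx to clear all hops; remaining 101 packets each add one t_tx.
Total = (4+102-1)·t_tx + 4·t_prop = 105·0.224719 + 4·1033.33 = 4157 μs.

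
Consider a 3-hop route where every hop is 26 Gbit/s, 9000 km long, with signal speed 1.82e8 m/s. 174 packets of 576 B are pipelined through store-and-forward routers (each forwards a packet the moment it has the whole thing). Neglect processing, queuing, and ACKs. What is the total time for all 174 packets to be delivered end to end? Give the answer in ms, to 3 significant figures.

148 ms

Per-hop transmission t_tx = L/R = 4608/26000000000 = 0.000177231 ms.
Per-hop propagation t_prop = 9000000/182000000 = 49.4505 ms.
Pipeline fill: first packet needs 3·t_tx to clear all hops; remaining 173 packets each add one t_tx.
Total = (3+174-1)·t_tx + 3·t_prop = 176·0.000177231 + 3·49.4505 = 148 ms.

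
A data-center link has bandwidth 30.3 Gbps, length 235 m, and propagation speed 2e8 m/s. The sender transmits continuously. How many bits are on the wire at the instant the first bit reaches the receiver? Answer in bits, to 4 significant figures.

35600 bits

Propagation delay = 235 / 200000000 = 1.175e-06 s.
BDP = R × t_prop = 30300000000 × 1.175e-06 = 35602.5 bits.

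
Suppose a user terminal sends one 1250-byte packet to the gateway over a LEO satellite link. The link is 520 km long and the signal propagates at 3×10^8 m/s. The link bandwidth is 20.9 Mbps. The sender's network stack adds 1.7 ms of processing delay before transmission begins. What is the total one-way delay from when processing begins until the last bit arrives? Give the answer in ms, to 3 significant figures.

L = 1250 × 8 = 10000 bits.
Transmission delay = L/R = 10000 / 20900000 = 0.478469 ms.
Propagation delay = d/s = 520000 m / 300000000 m/s = 1.73333 ms.
Plus processing delay 1.7 ms = 1.7 ms.
Total = 3.91 ms.

3.91 ms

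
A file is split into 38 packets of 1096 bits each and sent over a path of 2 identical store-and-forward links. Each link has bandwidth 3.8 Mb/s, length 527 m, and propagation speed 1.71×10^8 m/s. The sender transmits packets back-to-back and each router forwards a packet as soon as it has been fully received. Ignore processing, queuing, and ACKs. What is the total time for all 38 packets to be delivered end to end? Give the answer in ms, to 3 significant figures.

Per-hop transmission t_tx = L/R = 1096/3800000 = 0.288421 ms.
Per-hop propagation t_prop = 527/171000000 = 0.00308187 ms.
Pipeline fill: first packet needs 2·t_tx to clear all hops; remaining 37 packets each add one t_tx.
Total = (2+38-1)·t_tx + 2·t_prop = 39·0.288421 + 2·0.00308187 = 11.3 ms.

11.3 ms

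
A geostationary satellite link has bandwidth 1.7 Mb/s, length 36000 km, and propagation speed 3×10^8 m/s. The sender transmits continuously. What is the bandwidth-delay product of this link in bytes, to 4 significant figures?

Propagation delay = 36000000 / 300000000 = 0.12 s.
BDP = R × t_prop = 1700000 × 0.12 = 204000 bits.
In bytes: 204000/8 = 25500 bytes.

25500 bytes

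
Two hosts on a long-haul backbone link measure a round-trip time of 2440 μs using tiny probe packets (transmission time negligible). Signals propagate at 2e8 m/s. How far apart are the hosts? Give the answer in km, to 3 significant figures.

244 km

One-way propagation = RTT/2 = 1220 μs.
d = s × t = 200000000 × 0.00122 = 244 km.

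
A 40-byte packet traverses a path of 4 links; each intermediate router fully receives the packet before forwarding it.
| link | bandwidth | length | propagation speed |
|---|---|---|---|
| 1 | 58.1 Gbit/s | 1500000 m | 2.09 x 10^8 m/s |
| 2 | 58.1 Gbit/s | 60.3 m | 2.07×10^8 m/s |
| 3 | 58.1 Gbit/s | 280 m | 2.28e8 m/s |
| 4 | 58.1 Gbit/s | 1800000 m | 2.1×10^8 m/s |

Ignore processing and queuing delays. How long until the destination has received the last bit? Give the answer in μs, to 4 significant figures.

15750 μs

L = 40 × 8 = 320 bits.
Transmission delay per hop = L/R = 320/58100000000 = 0.00550775 μs; 4 hops → 0.022031 μs.
Propagation delays (d/s per hop): 7177.03, 0.291304, 1.22807, 8571.43 μs; sum = 15750 μs.
End-to-end = 15750 μs.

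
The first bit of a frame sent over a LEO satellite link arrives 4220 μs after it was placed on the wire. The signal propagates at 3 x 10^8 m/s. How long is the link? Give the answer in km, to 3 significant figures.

1270 km

d = s × t_prop = 300000000 × 0.00422 = 1270 km.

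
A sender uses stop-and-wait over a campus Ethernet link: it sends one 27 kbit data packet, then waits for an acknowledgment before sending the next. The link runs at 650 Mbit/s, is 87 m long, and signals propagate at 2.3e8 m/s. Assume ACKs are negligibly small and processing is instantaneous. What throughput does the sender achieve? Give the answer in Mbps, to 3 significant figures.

t_tx = L/R = 27000/650000000 = 4.15385e-05 s.
t_prop = 87/2.3e+08 = 3.78261e-07 s; RTT = 7.56522e-07 s.
Cycle = t_tx + RTT = 4.2295e-05 s.
Throughput = L / cycle = 27000 / 4.2295e-05 = 638 Mbps.

638 Mbps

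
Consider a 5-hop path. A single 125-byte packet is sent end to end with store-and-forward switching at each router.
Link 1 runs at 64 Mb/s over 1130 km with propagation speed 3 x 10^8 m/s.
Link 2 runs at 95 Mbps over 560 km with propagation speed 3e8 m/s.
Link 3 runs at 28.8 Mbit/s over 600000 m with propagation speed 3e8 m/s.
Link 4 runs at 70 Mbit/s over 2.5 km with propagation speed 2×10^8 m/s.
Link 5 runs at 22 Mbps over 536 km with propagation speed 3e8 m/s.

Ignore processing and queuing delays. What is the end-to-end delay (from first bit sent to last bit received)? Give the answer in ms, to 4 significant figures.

9.553 ms

L = 125 × 8 = 1000 bits.
Transmission delays (L/R per hop): 0.015625, 0.0105263, 0.0347222, 0.0142857, 0.0454545 ms; sum = 0.120614 ms.
Propagation delays (d/s per hop): 3.76667, 1.86667, 2, 0.0125, 1.78667 ms; sum = 9.4325 ms.
End-to-end = 9.553 ms.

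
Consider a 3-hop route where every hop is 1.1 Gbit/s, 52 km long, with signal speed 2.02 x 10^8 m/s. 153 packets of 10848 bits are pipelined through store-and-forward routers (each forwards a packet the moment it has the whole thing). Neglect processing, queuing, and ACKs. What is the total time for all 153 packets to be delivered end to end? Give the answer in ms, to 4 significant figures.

2.301 ms

Per-hop transmission t_tx = L/R = 10848/1100000000 = 0.00986182 ms.
Per-hop propagation t_prop = 52000/202000000 = 0.257426 ms.
Pipeline fill: first packet needs 3·t_tx to clear all hops; remaining 152 packets each add one t_tx.
Total = (3+153-1)·t_tx + 3·t_prop = 155·0.00986182 + 3·0.257426 = 2.301 ms.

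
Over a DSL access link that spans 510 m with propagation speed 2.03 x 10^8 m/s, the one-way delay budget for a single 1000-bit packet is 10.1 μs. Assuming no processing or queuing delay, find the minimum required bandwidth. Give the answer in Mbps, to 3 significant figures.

132 Mbps

Propagation delay = 510 / 2.03e+08 = 2.51232 μs.
Transmission budget = 10.1 − 2.51232 = 7.58768 μs.
R ≥ L / t_tx = 1000 bits / 7.58768e-06 s = 132 Mbps.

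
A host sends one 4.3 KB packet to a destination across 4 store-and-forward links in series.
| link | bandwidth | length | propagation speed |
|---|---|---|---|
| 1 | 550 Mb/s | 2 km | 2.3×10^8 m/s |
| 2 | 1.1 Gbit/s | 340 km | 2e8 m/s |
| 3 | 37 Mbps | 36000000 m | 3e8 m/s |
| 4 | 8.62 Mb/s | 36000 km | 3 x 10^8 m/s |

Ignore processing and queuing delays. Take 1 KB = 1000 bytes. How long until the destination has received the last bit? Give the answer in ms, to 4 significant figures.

L = 34400 bits.
Transmission delays (L/R per hop): 0.0625455, 0.0312727, 0.92973, 3.99072 ms; sum = 5.01427 ms.
Propagation delays (d/s per hop): 0.00869565, 1.7, 120, 120 ms; sum = 241.709 ms.
End-to-end = 246.7 ms.

246.7 ms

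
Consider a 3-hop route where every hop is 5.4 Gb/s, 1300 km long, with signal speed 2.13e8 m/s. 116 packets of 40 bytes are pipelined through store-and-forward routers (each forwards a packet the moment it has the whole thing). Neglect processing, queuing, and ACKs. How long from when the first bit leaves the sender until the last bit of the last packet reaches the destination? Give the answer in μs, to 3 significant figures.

Per-hop transmission t_tx = L/R = 320/5400000000 = 0.0592593 μs.
Per-hop propagation t_prop = 1300000/213000000 = 6103.29 μs.
Pipeline fill: first packet needs 3·t_tx to clear all hops; remaining 115 packets each add one t_tx.
Total = (3+116-1)·t_tx + 3·t_prop = 118·0.0592593 + 3·6103.29 = 18300 μs.

18300 μs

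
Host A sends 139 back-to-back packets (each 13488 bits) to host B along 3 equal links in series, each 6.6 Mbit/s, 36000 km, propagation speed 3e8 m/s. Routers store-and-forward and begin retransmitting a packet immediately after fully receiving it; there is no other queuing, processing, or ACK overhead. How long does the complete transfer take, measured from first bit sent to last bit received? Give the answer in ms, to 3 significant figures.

Per-hop transmission t_tx = L/R = 13488/6600000 = 2.04364 ms.
Per-hop propagation t_prop = 36000000/300000000 = 120 ms.
Pipeline fill: first packet needs 3·t_tx to clear all hops; remaining 138 packets each add one t_tx.
Total = (3+139-1)·t_tx + 3·t_prop = 141·2.04364 + 3·120 = 648 ms.

648 ms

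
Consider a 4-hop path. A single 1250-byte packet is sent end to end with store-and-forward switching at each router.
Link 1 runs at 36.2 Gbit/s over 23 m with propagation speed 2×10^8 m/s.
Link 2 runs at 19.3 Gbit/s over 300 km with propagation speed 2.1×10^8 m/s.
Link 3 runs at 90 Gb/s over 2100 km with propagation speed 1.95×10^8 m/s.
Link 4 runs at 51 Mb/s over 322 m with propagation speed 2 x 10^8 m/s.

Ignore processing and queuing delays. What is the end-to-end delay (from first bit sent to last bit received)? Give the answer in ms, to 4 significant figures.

L = 1250 × 8 = 10000 bits.
Transmission delays (L/R per hop): 0.000276243, 0.000518135, 0.000111111, 0.196078 ms; sum = 0.196984 ms.
Propagation delays (d/s per hop): 0.000115, 1.42857, 10.7692, 0.00161 ms; sum = 12.1995 ms.
End-to-end = 12.40 ms.

12.40 ms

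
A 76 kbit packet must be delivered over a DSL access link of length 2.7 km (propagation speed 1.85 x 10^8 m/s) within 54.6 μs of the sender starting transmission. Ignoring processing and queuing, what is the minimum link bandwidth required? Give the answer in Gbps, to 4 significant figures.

Propagation delay = 2700 / 185000000 = 14.5946 μs.
Transmission budget = 54.6 − 14.5946 = 40.0054 μs.
R ≥ L / t_tx = 76000 bits / 4.00054e-05 s = 1.900 Gbps.

1.900 Gbps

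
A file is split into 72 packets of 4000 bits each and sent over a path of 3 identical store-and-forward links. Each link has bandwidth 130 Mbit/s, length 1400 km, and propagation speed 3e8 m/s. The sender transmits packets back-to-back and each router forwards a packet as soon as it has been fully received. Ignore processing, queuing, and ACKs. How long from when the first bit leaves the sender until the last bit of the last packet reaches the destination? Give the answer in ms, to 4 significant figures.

Per-hop transmission t_tx = L/R = 4000/130000000 = 0.0307692 ms.
Per-hop propagation t_prop = 1400000/300000000 = 4.66667 ms.
Pipeline fill: first packet needs 3·t_tx to clear all hops; remaining 71 packets each add one t_tx.
Total = (3+72-1)·t_tx + 3·t_prop = 74·0.0307692 + 3·4.66667 = 16.28 ms.

16.28 ms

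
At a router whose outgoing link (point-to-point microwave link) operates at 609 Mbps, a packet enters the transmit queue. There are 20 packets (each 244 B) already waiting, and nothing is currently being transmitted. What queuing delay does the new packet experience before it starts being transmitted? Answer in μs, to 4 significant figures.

Each queued packet: L/R = 1952/609000000 = 3.20525 μs.
20 queued → 64.1051 μs.
Queuing delay = 64.11 μs.

64.11 μs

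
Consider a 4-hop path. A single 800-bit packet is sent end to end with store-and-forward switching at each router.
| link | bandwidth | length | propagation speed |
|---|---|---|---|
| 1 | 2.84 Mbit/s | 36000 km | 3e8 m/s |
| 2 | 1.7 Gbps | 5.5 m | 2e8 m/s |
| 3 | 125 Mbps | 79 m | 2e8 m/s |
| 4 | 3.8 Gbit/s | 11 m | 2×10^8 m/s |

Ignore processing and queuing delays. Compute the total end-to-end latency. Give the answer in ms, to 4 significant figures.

120.3 ms

Transmission delays (L/R per hop): 0.28169, 0.000470588, 0.0064, 0.000210526 ms; sum = 0.288771 ms.
Propagation delays (d/s per hop): 120, 2.75e-05, 0.000395, 5.5e-05 ms; sum = 120 ms.
End-to-end = 120.3 ms.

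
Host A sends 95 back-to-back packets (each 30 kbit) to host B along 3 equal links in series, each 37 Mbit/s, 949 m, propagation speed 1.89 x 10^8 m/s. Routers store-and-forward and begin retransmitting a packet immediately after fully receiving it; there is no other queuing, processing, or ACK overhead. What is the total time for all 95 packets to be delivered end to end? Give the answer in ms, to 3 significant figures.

Per-hop transmission t_tx = L/R = 30000/37000000 = 0.810811 ms.
Per-hop propagation t_prop = 949/189000000 = 0.00502116 ms.
Pipeline fill: first packet needs 3·t_tx to clear all hops; remaining 94 packets each add one t_tx.
Total = (3+95-1)·t_tx + 3·t_prop = 97·0.810811 + 3·0.00502116 = 78.7 ms.

78.7 ms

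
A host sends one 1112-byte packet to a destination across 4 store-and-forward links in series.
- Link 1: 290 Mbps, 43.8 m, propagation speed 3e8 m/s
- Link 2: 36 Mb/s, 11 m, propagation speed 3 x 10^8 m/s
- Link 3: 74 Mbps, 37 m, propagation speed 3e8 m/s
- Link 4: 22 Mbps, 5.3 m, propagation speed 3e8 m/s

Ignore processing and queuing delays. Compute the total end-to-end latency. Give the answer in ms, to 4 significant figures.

L = 1112 × 8 = 8896 bits.
Transmission delays (L/R per hop): 0.0306759, 0.247111, 0.120216, 0.404364 ms; sum = 0.802367 ms.
Propagation delays (d/s per hop): 0.000146, 3.66667e-05, 0.000123333, 1.76667e-05 ms; sum = 0.000323667 ms.
End-to-end = 0.8027 ms.

0.8027 ms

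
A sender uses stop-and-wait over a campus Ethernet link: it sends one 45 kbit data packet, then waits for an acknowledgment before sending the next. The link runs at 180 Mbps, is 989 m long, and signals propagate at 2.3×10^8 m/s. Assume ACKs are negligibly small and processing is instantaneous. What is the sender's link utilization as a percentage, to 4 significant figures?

96.67 %

t_tx = L/R = 45000/180000000 = 0.00025 s.
t_prop = 989/2.3e+08 = 4.3e-06 s; RTT = 8.6e-06 s.
Cycle = t_tx + RTT = 0.0002586 s.
Utilization = t_tx / cycle = 0.00025/0.0002586 = 96.67 %.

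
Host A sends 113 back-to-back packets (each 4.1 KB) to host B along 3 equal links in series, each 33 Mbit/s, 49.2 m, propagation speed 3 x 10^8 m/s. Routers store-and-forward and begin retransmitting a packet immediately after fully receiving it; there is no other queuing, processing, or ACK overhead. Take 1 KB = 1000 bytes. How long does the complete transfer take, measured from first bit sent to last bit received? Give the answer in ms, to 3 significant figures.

Per-hop transmission t_tx = L/R = 32800/33000000 = 0.993939 ms.
Per-hop propagation t_prop = 49.2/300000000 = 0.000164 ms.
Pipeline fill: first packet needs 3·t_tx to clear all hops; remaining 112 packets each add one t_tx.
Total = (3+113-1)·t_tx + 3·t_prop = 115·0.993939 + 3·0.000164 = 114 ms.

114 ms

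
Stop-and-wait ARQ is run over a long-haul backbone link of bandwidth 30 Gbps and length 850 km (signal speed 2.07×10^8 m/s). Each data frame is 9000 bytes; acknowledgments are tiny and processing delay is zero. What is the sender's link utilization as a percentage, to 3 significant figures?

t_tx = L/R = 72000/30000000000 = 2.4e-06 s.
t_prop = 850000/2.07e+08 = 0.00410628 s; RTT = 0.00821256 s.
Cycle = t_tx + RTT = 0.00821496 s.
Utilization = t_tx / cycle = 2.4e-06/0.00821496 = 0.0292 %.

0.0292 %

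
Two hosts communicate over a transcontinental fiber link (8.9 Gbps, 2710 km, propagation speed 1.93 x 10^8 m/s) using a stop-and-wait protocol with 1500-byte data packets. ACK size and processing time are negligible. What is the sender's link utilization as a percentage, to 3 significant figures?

0.00480 %

t_tx = L/R = 12000/8900000000 = 1.34831e-06 s.
t_prop = 2710000/193000000 = 0.0140415 s; RTT = 0.0280829 s.
Cycle = t_tx + RTT = 0.0280842 s.
Utilization = t_tx / cycle = 1.34831e-06/0.0280842 = 0.00480 %.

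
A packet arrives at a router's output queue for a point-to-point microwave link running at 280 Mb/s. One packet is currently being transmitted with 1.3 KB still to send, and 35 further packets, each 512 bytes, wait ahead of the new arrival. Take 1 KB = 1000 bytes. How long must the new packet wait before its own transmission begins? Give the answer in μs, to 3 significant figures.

549 μs

Each queued packet: L/R = 4096/280000000 = 14.6286 μs.
35 queued → 512 μs.
Plus remaining 10400 bits of current packet: 37.1429 μs.
Queuing delay = 549 μs.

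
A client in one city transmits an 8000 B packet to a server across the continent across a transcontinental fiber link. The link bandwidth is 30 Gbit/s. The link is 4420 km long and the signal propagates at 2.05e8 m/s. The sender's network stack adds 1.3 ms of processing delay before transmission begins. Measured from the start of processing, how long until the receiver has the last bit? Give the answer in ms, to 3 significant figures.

22.9 ms

L = 8000 × 8 = 64000 bits.
Transmission delay = L/R = 64000 / 30000000000 = 0.00213333 ms.
Propagation delay = d/s = 4420000 m / 2.05e+08 m/s = 21.561 ms.
Plus processing delay 1.3 ms = 1.3 ms.
Total = 22.9 ms.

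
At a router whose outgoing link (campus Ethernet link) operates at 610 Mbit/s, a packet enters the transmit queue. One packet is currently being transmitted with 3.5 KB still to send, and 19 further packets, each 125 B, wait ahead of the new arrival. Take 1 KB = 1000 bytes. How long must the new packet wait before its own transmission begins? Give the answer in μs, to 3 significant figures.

Each queued packet: L/R = 1000/610000000 = 1.63934 μs.
19 queued → 31.1475 μs.
Plus remaining 28000 bits of current packet: 45.9016 μs.
Queuing delay = 77.0 μs.

77.0 μs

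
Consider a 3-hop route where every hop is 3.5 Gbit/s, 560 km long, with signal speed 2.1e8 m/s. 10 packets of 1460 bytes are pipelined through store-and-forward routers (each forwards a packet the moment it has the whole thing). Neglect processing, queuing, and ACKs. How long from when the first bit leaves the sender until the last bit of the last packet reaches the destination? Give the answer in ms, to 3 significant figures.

Per-hop transmission t_tx = L/R = 11680/3500000000 = 0.00333714 ms.
Per-hop propagation t_prop = 560000/210000000 = 2.66667 ms.
Pipeline fill: first packet needs 3·t_tx to clear all hops; remaining 9 packets each add one t_tx.
Total = (3+10-1)·t_tx + 3·t_prop = 12·0.00333714 + 3·2.66667 = 8.04 ms.

8.04 ms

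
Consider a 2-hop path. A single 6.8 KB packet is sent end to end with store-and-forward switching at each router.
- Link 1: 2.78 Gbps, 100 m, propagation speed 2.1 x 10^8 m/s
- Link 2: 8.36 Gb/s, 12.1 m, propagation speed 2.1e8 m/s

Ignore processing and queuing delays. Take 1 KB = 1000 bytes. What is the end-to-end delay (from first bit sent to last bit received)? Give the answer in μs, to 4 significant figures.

26.61 μs

L = 54400 bits.
Transmission delays (L/R per hop): 19.5683, 6.50718 μs; sum = 26.0755 μs.
Propagation delays (d/s per hop): 0.47619, 0.057619 μs; sum = 0.53381 μs.
End-to-end = 26.61 μs.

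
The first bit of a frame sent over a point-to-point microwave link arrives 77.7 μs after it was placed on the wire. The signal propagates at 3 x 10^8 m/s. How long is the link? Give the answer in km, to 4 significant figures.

23.31 km

d = s × t_prop = 300000000 × 7.77e-05 = 23.31 km.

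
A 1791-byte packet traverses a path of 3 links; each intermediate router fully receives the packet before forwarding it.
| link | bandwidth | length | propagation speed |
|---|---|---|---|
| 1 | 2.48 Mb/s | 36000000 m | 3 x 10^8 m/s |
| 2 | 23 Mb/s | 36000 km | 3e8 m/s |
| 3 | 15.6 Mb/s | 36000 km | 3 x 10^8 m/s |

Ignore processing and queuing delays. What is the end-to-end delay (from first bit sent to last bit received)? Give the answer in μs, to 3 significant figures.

367000 μs

L = 1791 × 8 = 14328 bits.
Transmission delays (L/R per hop): 5777.42, 622.957, 918.462 μs; sum = 7318.84 μs.
Propagation delays (d/s per hop): 120000, 120000, 120000 μs; sum = 360000 μs.
End-to-end = 367000 μs.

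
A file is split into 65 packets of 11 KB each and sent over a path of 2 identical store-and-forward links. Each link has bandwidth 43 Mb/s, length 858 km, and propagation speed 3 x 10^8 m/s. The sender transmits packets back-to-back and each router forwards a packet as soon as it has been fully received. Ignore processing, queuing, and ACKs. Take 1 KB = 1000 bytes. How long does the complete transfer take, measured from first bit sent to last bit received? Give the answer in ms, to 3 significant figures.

141 ms

Per-hop transmission t_tx = L/R = 88000/43000000 = 2.04651 ms.
Per-hop propagation t_prop = 858000/300000000 = 2.86 ms.
Pipeline fill: first packet needs 2·t_tx to clear all hops; remaining 64 packets each add one t_tx.
Total = (2+65-1)·t_tx + 2·t_prop = 66·2.04651 + 2·2.86 = 141 ms.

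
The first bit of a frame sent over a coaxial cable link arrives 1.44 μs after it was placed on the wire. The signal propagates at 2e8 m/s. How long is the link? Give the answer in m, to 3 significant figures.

d = s × t_prop = 200000000 × 1.44e-06 = 288 m.

288 m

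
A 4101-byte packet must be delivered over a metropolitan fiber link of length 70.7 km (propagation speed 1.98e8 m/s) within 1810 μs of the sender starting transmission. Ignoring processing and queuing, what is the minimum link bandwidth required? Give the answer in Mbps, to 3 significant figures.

22.6 Mbps

L = 32808 bits.
Propagation delay = 70700 / 198000000 = 357.071 μs.
Transmission budget = 1810 − 357.071 = 1452.93 μs.
R ≥ L / t_tx = 32808 bits / 0.00145293 s = 22.6 Mbps.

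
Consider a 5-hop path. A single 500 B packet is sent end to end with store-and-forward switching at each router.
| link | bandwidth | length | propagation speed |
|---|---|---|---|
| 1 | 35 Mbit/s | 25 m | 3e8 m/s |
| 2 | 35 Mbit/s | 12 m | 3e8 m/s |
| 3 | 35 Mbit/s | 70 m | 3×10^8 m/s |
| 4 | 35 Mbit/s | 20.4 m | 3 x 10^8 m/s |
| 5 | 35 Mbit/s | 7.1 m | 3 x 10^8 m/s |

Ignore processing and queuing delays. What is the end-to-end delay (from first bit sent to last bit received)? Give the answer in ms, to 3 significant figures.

0.572 ms

L = 500 × 8 = 4000 bits.
Transmission delay per hop = L/R = 4000/35000000 = 0.114286 ms; 5 hops → 0.571429 ms.
Propagation delays (d/s per hop): 8.33333e-05, 4e-05, 0.000233333, 6.8e-05, 2.36667e-05 ms; sum = 0.000448333 ms.
End-to-end = 0.572 ms.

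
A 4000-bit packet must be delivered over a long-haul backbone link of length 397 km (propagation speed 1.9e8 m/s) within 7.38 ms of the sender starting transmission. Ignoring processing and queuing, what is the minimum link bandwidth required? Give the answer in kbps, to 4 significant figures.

Propagation delay = 397000 / 190000000 = 2.08947 ms.
Transmission budget = 7.38 − 2.08947 = 5.29053 ms.
R ≥ L / t_tx = 4000 bits / 0.00529053 s = 756.1 kbps.

756.1 kbps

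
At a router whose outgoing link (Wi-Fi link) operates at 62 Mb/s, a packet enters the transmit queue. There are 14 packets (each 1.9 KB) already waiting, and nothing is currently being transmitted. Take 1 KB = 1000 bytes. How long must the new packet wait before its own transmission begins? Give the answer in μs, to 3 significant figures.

Each queued packet: L/R = 15200/62000000 = 245.161 μs.
14 queued → 3432.26 μs.
Queuing delay = 3430 μs.

3430 μs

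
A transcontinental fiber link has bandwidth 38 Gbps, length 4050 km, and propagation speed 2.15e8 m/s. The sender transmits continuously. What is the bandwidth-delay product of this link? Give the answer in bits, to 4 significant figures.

715800000 bits

Propagation delay = 4050000 / 215000000 = 0.0188372 s.
BDP = R × t_prop = 38000000000 × 0.0188372 = 715814000 bits.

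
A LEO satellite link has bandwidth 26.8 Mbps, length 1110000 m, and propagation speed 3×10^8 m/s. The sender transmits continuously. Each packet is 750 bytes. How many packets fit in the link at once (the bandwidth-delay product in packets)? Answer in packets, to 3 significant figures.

16.5 packets

Propagation delay = 1110000 / 300000000 = 0.0037 s.
BDP = R × t_prop = 26800000 × 0.0037 = 99160 bits.
In packets of 6000 bits: 16.5 packets.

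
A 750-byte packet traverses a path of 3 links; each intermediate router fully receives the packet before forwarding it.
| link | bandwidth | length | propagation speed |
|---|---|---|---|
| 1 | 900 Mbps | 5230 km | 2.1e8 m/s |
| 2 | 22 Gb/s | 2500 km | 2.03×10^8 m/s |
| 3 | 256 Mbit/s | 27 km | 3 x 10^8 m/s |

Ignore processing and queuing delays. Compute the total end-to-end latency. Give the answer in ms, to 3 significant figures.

L = 750 × 8 = 6000 bits.
Transmission delays (L/R per hop): 0.00666667, 0.000272727, 0.0234375 ms; sum = 0.0303769 ms.
Propagation delays (d/s per hop): 24.9048, 12.3153, 0.09 ms; sum = 37.31 ms.
End-to-end = 37.3 ms.

37.3 ms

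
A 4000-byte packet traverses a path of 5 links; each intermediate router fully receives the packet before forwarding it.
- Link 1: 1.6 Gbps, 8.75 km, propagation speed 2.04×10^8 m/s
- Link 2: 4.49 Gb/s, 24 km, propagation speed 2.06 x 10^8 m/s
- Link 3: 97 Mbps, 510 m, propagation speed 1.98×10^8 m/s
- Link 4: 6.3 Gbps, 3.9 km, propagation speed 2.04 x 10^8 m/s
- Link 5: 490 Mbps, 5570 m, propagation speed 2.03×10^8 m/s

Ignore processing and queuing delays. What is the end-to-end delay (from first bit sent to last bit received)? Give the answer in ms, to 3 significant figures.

L = 4000 × 8 = 32000 bits.
Transmission delays (L/R per hop): 0.02, 0.00712695, 0.329897, 0.00507937, 0.0653061 ms; sum = 0.427409 ms.
Propagation delays (d/s per hop): 0.0428922, 0.116505, 0.00257576, 0.0191176, 0.0274384 ms; sum = 0.208529 ms.
End-to-end = 0.636 ms.

0.636 ms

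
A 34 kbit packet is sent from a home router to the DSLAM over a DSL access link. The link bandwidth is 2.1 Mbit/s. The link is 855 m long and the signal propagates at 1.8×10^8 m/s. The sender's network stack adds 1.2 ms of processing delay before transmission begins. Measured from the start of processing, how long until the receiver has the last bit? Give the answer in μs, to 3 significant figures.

L = 34000 bits.
Transmission delay = L/R = 34000 / 2100000 = 16190.5 μs.
Propagation delay = d/s = 855 m / 180000000 m/s = 4.75 μs.
Plus processing delay 1.2 ms = 1200 μs.
Total = 17400 μs.

17400 μs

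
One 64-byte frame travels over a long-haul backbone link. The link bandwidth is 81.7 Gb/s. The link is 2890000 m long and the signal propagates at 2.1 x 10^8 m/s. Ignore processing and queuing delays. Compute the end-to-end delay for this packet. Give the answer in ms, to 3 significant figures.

13.8 ms

L = 64 × 8 = 512 bits.
Transmission delay = L/R = 512 / 81700000000 = 6.26683e-06 ms.
Propagation delay = d/s = 2890000 m / 210000000 m/s = 13.7619 ms.
Total = 13.8 ms.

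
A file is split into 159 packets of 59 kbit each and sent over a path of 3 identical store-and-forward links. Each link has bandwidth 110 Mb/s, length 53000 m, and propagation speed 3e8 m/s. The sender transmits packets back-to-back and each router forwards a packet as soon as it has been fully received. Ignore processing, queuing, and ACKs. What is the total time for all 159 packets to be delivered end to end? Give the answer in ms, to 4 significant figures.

86.88 ms

Per-hop transmission t_tx = L/R = 59000/110000000 = 0.536364 ms.
Per-hop propagation t_prop = 53000/300000000 = 0.176667 ms.
Pipeline fill: first packet needs 3·t_tx to clear all hops; remaining 158 packets each add one t_tx.
Total = (3+159-1)·t_tx + 3·t_prop = 161·0.536364 + 3·0.176667 = 86.88 ms.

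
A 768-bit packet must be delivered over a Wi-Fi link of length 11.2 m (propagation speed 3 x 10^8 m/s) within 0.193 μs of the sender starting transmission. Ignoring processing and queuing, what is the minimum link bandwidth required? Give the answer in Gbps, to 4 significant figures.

Propagation delay = 11.2 / 300000000 = 0.0373333 μs.
Transmission budget = 0.193 − 0.0373333 = 0.155667 μs.
R ≥ L / t_tx = 768 bits / 1.55667e-07 s = 4.934 Gbps.

4.934 Gbps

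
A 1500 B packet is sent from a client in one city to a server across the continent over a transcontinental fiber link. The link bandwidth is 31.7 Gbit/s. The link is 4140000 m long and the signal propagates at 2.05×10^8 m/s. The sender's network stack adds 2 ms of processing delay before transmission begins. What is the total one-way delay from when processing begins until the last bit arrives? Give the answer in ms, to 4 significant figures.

22.20 ms

L = 1500 × 8 = 12000 bits.
Transmission delay = L/R = 12000 / 31700000000 = 0.000378549 ms.
Propagation delay = d/s = 4140000 m / 2.05e+08 m/s = 20.1951 ms.
Plus processing delay 2 ms = 2 ms.
Total = 22.20 ms.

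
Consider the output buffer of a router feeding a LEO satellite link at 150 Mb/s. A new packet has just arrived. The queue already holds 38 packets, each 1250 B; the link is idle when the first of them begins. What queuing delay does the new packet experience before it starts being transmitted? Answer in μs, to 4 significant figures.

2533 μs

Each queued packet: L/R = 10000/150000000 = 66.6667 μs.
38 queued → 2533.33 μs.
Queuing delay = 2533 μs.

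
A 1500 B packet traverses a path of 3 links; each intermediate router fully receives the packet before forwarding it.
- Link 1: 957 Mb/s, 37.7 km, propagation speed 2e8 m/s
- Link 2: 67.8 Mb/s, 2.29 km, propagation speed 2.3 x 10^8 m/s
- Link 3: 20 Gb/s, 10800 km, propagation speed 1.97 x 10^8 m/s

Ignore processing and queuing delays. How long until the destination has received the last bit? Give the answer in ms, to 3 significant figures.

55.2 ms

L = 1500 × 8 = 12000 bits.
Transmission delays (L/R per hop): 0.0125392, 0.176991, 0.0006 ms; sum = 0.19013 ms.
Propagation delays (d/s per hop): 0.1885, 0.00995652, 54.8223 ms; sum = 55.0208 ms.
End-to-end = 55.2 ms.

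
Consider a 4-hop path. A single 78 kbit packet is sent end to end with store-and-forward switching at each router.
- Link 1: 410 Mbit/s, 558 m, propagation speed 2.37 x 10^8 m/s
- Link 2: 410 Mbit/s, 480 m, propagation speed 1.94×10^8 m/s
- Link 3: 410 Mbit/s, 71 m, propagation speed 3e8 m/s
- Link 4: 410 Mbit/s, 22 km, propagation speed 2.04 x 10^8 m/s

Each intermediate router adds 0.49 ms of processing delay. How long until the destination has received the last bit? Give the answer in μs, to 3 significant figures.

2340 μs

L = 78000 bits.
Transmission delay per hop = L/R = 78000/410000000 = 190.244 μs; 4 hops → 760.976 μs.
Propagation delays (d/s per hop): 2.35443, 2.47423, 0.236667, 107.843 μs; sum = 112.908 μs.
Processing at 3 router(s): 3 × 0.49 ms = 1470 μs.
End-to-end = 2340 μs.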